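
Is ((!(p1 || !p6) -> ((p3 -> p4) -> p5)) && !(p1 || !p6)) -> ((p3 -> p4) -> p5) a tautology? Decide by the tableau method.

Valid

Assume the negation and expand:
Initial set: {!(((!(p1 || !p6) -> ((p3 -> p4) -> p5)) && !(p1 || !p6)) -> ((p3 -> p4) -> p5))}.
!(((!(p1 || !p6) -> ((p3 -> p4) -> p5)) && !(p1 || !p6)) -> ((p3 -> p4) -> p5)): α-rule — add ((!(p1 || !p6) -> ((p3 -> p4) -> p5)) && !(p1 || !p6)), !((p3 -> p4) -> p5).
((!(p1 || !p6) -> ((p3 -> p4) -> p5)) && !(p1 || !p6)): α-rule — add (!(p1 || !p6) -> ((p3 -> p4) -> p5)), !(p1 || !p6).
!((p3 -> p4) -> p5): α-rule — add (p3 -> p4), !p5.
!(p1 || !p6): α-rule — add !p1, !!p6.
(!(p1 || !p6) -> ((p3 -> p4) -> p5)): β-rule — branch into !!(p1 || !p6)  //  ((p3 -> p4) -> p5).
  branch 1 (add !!(p1 || !p6)):
    (p3 -> p4): β-rule — branch into !p3  //  p4.
      branch 1.1 (add !p3):
        !!(p1 || !p6): β-rule — branch into p1  //  !p6.
          branch 1.1.1 (add p1):
            × closes — contains both p1 and !p1.
          branch 1.1.2 (add !p6):
            × closes — contains both p6 and !p6.
      branch 1.2 (add p4):
        !!(p1 || !p6): β-rule — branch into p1  //  !p6.
          branch 1.2.1 (add p1):
            × closes — contains both p1 and !p1.
          branch 1.2.2 (add !p6):
            × closes — contains both p6 and !p6.
  branch 2 (add ((p3 -> p4) -> p5)):
    (p3 -> p4): β-rule — branch into !p3  //  p4.
      branch 2.1 (add !p3):
        ((p3 -> p4) -> p5): β-rule — branch into !(p3 -> p4)  //  p5.
          branch 2.1.1 (add !(p3 -> p4)):
            !(p3 -> p4): α-rule — add p3, !p4.
            × closes — contains both p3 and !p3.
          branch 2.1.2 (add p5):
            × closes — contains both p5 and !p5.
      branch 2.2 (add p4):
        ((p3 -> p4) -> p5): β-rule — branch into !(p3 -> p4)  //  p5.
          branch 2.2.1 (add !(p3 -> p4)):
            !(p3 -> p4): α-rule — add p3, !p4.
            × closes — contains both p4 and !p4.
          branch 2.2.2 (add p5):
            × closes — contains both p5 and !p5.
All 8 branches close.
Every branch closed, so the negation is unsatisfiable and the formula is valid.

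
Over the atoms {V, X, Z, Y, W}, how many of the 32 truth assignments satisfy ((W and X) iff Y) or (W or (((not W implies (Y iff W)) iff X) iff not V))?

Initial set: {(((W and X) iff Y) or (W or (((not W implies (Y iff W)) iff X) iff not V)))}.
(((W and X) iff Y) or (W or (((not W implies (Y iff W)) iff X) iff not V))): β-rule — branch into ((W and X) iff Y)  //  (W or (((not W implies (Y iff W)) iff X) iff not V)).
  branch 1 (add ((W and X) iff Y)):
    ((W and X) iff Y): β-rule — branch into (W and X), Y  //  not (W and X), not Y.
      branch 1.1 (add (W and X), Y):
        (W and X): α-rule — add W, X.
        ○ open, literals {W=true, X=true, Y=true}.
      branch 1.2 (add not (W and X), not Y):
        not (W and X): β-rule — branch into not W  //  not X.
          branch 1.2.1 (add not W):
            ○ open, literals {W=false, Y=false}.
          branch 1.2.2 (add not X):
            ○ open, literals {X=false, Y=false}.
  branch 2 (add (W or (((not W implies (Y iff W)) iff X) iff not V))):
    (W or (((not W implies (Y iff W)) iff X) iff not V)): β-rule — branch into W  //  (((not W implies (Y iff W)) iff X) iff not V).
      branch 2.1 (add W):
        ○ open, literals {W=true}.
      branch 2.2 (add (((not W implies (Y iff W)) iff X) iff not V)):
        (((not W implies (Y iff W)) iff X) iff not V): β-rule — branch into ((not W implies (Y iff W)) iff X), not V  //  not ((not W implies (Y iff W)) iff X), not not V.
          branch 2.2.1 (add ((not W implies (Y iff W)) iff X), not V):
            ((not W implies (Y iff W)) iff X): β-rule — branch into (not W implies (Y iff W)), X  //  not (not W implies (Y iff W)), not X.
              branch 2.2.1.1 (add (not W implies (Y iff W)), X):
                (not W implies (Y iff W)): β-rule — branch into not not W  //  (Y iff W).
                  branch 2.2.1.1.1 (add not not W):
                    ○ open, literals {V=false, W=true, X=true}.
                  branch 2.2.1.1.2 (add (Y iff W)):
                    (Y iff W): β-rule — branch into Y, W  //  not Y, not W.
                      branch 2.2.1.1.2.1 (add Y, W):
                        ○ open, literals {V=false, W=true, X=true, Y=true}.
                      branch 2.2.1.1.2.2 (add not Y, not W):
                        ○ open, literals {V=false, W=false, X=true, Y=false}.
              branch 2.2.1.2 (add not (not W implies (Y iff W)), not X):
                not (not W implies (Y iff W)): α-rule — add not W, not (Y iff W).
                not (Y iff W): β-rule — branch into Y, not W  //  not Y, W.
                  branch 2.2.1.2.1 (add Y, not W):
                    ○ open, literals {V=false, W=false, X=false, Y=true}.
                  branch 2.2.1.2.2 (add not Y, W):
                    × closes — contains both W and not W.
          branch 2.2.2 (add not ((not W implies (Y iff W)) iff X), not not V):
            not ((not W implies (Y iff W)) iff X): β-rule — branch into (not W implies (Y iff W)), not X  //  not (not W implies (Y iff W)), X.
              branch 2.2.2.1 (add (not W implies (Y iff W)), not X):
                (not W implies (Y iff W)): β-rule — branch into not not W  //  (Y iff W).
                  branch 2.2.2.1.1 (add not not W):
                    ○ open, literals {V=true, W=true, X=false}.
                  branch 2.2.2.1.2 (add (Y iff W)):
                    (Y iff W): β-rule — branch into Y, W  //  not Y, not W.
                      branch 2.2.2.1.2.1 (add Y, W):
                        ○ open, literals {V=true, W=true, X=false, Y=true}.
                      branch 2.2.2.1.2.2 (add not Y, not W):
                        ○ open, literals {V=true, W=false, X=false, Y=false}.
              branch 2.2.2.2 (add not (not W implies (Y iff W)), X):
                not (not W implies (Y iff W)): α-rule — add not W, not (Y iff W).
                not (Y iff W): β-rule — branch into Y, not W  //  not Y, W.
                  branch 2.2.2.2.1 (add Y, not W):
                    ○ open, literals {V=true, W=false, X=true, Y=true}.
                  branch 2.2.2.2.2 (add not Y, W):
                    × closes — contains both W and not W.
2 branches closed, 12 open.
Each open branch fixes some atoms; the unmentioned ones are free. Counting distinct full assignments: branch {W=true, X=true, Y=true} (V, Z) contributes 4 new; branch {W=false, Y=false} (V, X, Z) contributes 8 new; branch {X=false, Y=false} (V, Z, W) contributes 4 new; branch {W=true} (V, X, Z, Y) contributes 8 new; branch {V=false, W=true, X=true} (Z, Y) contributes 0 new; branch {V=false, W=true, X=true, Y=true} (Z) contributes 0 new; branch {V=false, W=false, X=true, Y=false} (Z) contributes 0 new; branch {V=false, W=false, X=false, Y=true} (Z) contributes 2 new; branch {V=true, W=true, X=false} (Z, Y) contributes 0 new; branch {V=true, W=true, X=false, Y=true} (Z) contributes 0 new; branch {V=true, W=false, X=false, Y=false} (Z) contributes 0 new; branch {V=true, W=false, X=true, Y=true} (Z) contributes 2 new. Total: 28.

28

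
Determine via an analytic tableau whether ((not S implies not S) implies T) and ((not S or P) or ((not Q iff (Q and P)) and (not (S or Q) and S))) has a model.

Satisfiable

Initial set: {(((not S implies not S) implies T) and ((not S or P) or ((not Q iff (Q and P)) and (not (S or Q) and S))))}.
(((not S implies not S) implies T) and ((not S or P) or ((not Q iff (Q and P)) and (not (S or Q) and S)))): α-rule — add ((not S implies not S) implies T), ((not S or P) or ((not Q iff (Q and P)) and (not (S or Q) and S))).
((not S implies not S) implies T): β-rule — branch into not (not S implies not S)  //  T.
  branch 1 (add not (not S implies not S)):
    not (not S implies not S): α-rule — add not S, not not S.
    × closes — contains both S and not S.
  branch 2 (add T):
    ((not S or P) or ((not Q iff (Q and P)) and (not (S or Q) and S))): β-rule — branch into (not S or P)  //  ((not Q iff (Q and P)) and (not (S or Q) and S)).
      branch 2.1 (add (not S or P)):
        (not S or P): β-rule — branch into not S  //  P.
          branch 2.1.1 (add not S):
            ○ open, literals {S=F, T=T}.
          branch 2.1.2 (add P):
            ○ open, literals {P=T, T=T}.
      branch 2.2 (add ((not Q iff (Q and P)) and (not (S or Q) and S))):
        ((not Q iff (Q and P)) and (not (S or Q) and S)): α-rule — add (not Q iff (Q and P)), (not (S or Q) and S).
        (not (S or Q) and S): α-rule — add not (S or Q), S.
        not (S or Q): α-rule — add not S, not Q.
        × closes — contains both S and not S.
2 branches closed, 2 open.
An open branch gives a satisfying assignment: S=F, T=T.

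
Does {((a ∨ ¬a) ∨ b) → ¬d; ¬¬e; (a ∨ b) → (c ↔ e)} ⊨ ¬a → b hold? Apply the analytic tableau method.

No

Initial set: {(((a ∨ ¬a) ∨ b) → ¬d); ¬¬e; ((a ∨ b) → (c ↔ e)); ¬(¬a → b)}.
¬¬e: drop double negation, giving e.
¬(¬a → b): α-rule — add ¬a, ¬b.
(((a ∨ ¬a) ∨ b) → ¬d): β-rule — branch into ¬((a ∨ ¬a) ∨ b)  //  ¬d.
  branch 1 (add ¬((a ∨ ¬a) ∨ b)):
    ¬((a ∨ ¬a) ∨ b): α-rule — add ¬(a ∨ ¬a), ¬b.
    ¬(a ∨ ¬a): α-rule — add ¬a, ¬¬a.
    × closes — contains both a and ¬a.
  branch 2 (add ¬d):
    ((a ∨ b) → (c ↔ e)): β-rule — branch into ¬(a ∨ b)  //  (c ↔ e).
      branch 2.1 (add ¬(a ∨ b)):
        ¬(a ∨ b): α-rule — add ¬a, ¬b.
        ○ open, literals {a=F, b=F, d=F, e=T}.
      branch 2.2 (add (c ↔ e)):
        (c ↔ e): β-rule — branch into c, e  //  ¬c, ¬e.
          branch 2.2.1 (add c, e):
            ○ open, literals {a=F, b=F, c=T, d=F, e=T}.
          branch 2.2.2 (add ¬c, ¬e):
            × closes — contains both e and ¬e.
2 branches closed, 2 open.
An open branch gives a countermodel: a=F, b=F, d=F, e=T (unmentioned atoms arbitrary); the premises hold there but the conclusion fails.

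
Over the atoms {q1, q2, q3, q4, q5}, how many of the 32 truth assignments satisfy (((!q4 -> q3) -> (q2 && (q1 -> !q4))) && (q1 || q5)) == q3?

13

Initial set: {((((!q4 -> q3) -> (q2 && (q1 -> !q4))) && (q1 || q5)) == q3)}.
((((!q4 -> q3) -> (q2 && (q1 -> !q4))) && (q1 || q5)) == q3): β-rule — branch into (((!q4 -> q3) -> (q2 && (q1 -> !q4))) && (q1 || q5)), q3  //  !(((!q4 -> q3) -> (q2 && (q1 -> !q4))) && (q1 || q5)), !q3.
  branch 1 (add (((!q4 -> q3) -> (q2 && (q1 -> !q4))) && (q1 || q5)), q3):
    (((!q4 -> q3) -> (q2 && (q1 -> !q4))) && (q1 || q5)): α-rule — add ((!q4 -> q3) -> (q2 && (q1 -> !q4))), (q1 || q5).
    ((!q4 -> q3) -> (q2 && (q1 -> !q4))): β-rule — branch into !(!q4 -> q3)  //  (q2 && (q1 -> !q4)).
      branch 1.1 (add !(!q4 -> q3)):
        !(!q4 -> q3): α-rule — add !q4, !q3.
        × closes — contains both q3 and !q3.
      branch 1.2 (add (q2 && (q1 -> !q4))):
        (q2 && (q1 -> !q4)): α-rule — add q2, (q1 -> !q4).
        (q1 || q5): β-rule — branch into q1  //  q5.
          branch 1.2.1 (add q1):
            (q1 -> !q4): β-rule — branch into !q1  //  !q4.
              branch 1.2.1.1 (add !q1):
                × closes — contains both q1 and !q1.
              branch 1.2.1.2 (add !q4):
                ○ open, literals {q1=1, q2=1, q3=1, q4=0}.
          branch 1.2.2 (add q5):
            (q1 -> !q4): β-rule — branch into !q1  //  !q4.
              branch 1.2.2.1 (add !q1):
                ○ open, literals {q1=0, q2=1, q3=1, q5=1}.
              branch 1.2.2.2 (add !q4):
                ○ open, literals {q2=1, q3=1, q4=0, q5=1}.
  branch 2 (add !(((!q4 -> q3) -> (q2 && (q1 -> !q4))) && (q1 || q5)), !q3):
    !(((!q4 -> q3) -> (q2 && (q1 -> !q4))) && (q1 || q5)): β-rule — branch into !((!q4 -> q3) -> (q2 && (q1 -> !q4)))  //  !(q1 || q5).
      branch 2.1 (add !((!q4 -> q3) -> (q2 && (q1 -> !q4)))):
        !((!q4 -> q3) -> (q2 && (q1 -> !q4))): α-rule — add (!q4 -> q3), !(q2 && (q1 -> !q4)).
        (!q4 -> q3): β-rule — branch into !!q4  //  q3.
          branch 2.1.1 (add !!q4):
            !(q2 && (q1 -> !q4)): β-rule — branch into !q2  //  !(q1 -> !q4).
              branch 2.1.1.1 (add !q2):
                ○ open, literals {q2=0, q3=0, q4=1}.
              branch 2.1.1.2 (add !(q1 -> !q4)):
                !(q1 -> !q4): α-rule — add q1, !!q4.
                ○ open, literals {q1=1, q3=0, q4=1}.
          branch 2.1.2 (add q3):
            × closes — contains both q3 and !q3.
      branch 2.2 (add !(q1 || q5)):
        !(q1 || q5): α-rule — add !q1, !q5.
        ○ open, literals {q1=0, q3=0, q5=0}.
3 branches closed, 6 open.
Each open branch fixes some atoms; the unmentioned ones are free. Counting distinct full assignments: branch {q1=1, q2=1, q3=1, q4=0} (q5) contributes 2 new; branch {q1=0, q2=1, q3=1, q5=1} (q4) contributes 2 new; branch {q2=1, q3=1, q4=0, q5=1} (q1) contributes 0 new; branch {q2=0, q3=0, q4=1} (q1, q5) contributes 4 new; branch {q1=1, q3=0, q4=1} (q2, q5) contributes 2 new; branch {q1=0, q3=0, q5=0} (q2, q4) contributes 3 new. Total: 13.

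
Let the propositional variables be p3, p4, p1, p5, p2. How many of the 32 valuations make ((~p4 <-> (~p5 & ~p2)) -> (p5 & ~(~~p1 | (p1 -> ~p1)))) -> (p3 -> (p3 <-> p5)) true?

28

Initial set: {T (((~p4 <-> (~p5 & ~p2)) -> (p5 & ~(~~p1 | (p1 -> ~p1)))) -> (p3 -> (p3 <-> p5)))}.
T (((~p4 <-> (~p5 & ~p2)) -> (p5 & ~(~~p1 | (p1 -> ~p1)))) -> (p3 -> (p3 <-> p5))): β-rule — branch into F ((~p4 <-> (~p5 & ~p2)) -> (p5 & ~(~~p1 | (p1 -> ~p1))))  //  T (p3 -> (p3 <-> p5)).
  branch 1 (add F ((~p4 <-> (~p5 & ~p2)) -> (p5 & ~(~~p1 | (p1 -> ~p1))))):
    F ((~p4 <-> (~p5 & ~p2)) -> (p5 & ~(~~p1 | (p1 -> ~p1)))): α-rule — add T (~p4 <-> (~p5 & ~p2)), F (p5 & ~(~~p1 | (p1 -> ~p1))).
    T (~p4 <-> (~p5 & ~p2)): β-rule — branch into T ~p4, T (~p5 & ~p2)  //  F ~p4, F (~p5 & ~p2).
      branch 1.1 (add T ~p4, T (~p5 & ~p2)):
        T (~p5 & ~p2): α-rule — add T ~p5, T ~p2.
        F (p5 & ~(~~p1 | (p1 -> ~p1))): β-rule — branch into F p5  //  F ~(~~p1 | (p1 -> ~p1)).
          branch 1.1.1 (add F p5):
            ○ open, literals {p2=F, p4=F, p5=F}.
          branch 1.1.2 (add F ~(~~p1 | (p1 -> ~p1))):
            F ~(~~p1 | (p1 -> ~p1)): β-rule — branch into T ~~p1  //  T (p1 -> ~p1).
              branch 1.1.2.1 (add T ~~p1):
                T ~~p1: drop double negation, giving T p1.
                ○ open, literals {p1=T, p2=F, p4=F, p5=F}.
              branch 1.1.2.2 (add T (p1 -> ~p1)):
                T (p1 -> ~p1): β-rule — branch into F p1  //  T ~p1.
                  branch 1.1.2.2.1 (add F p1):
                    ○ open, literals {p1=F, p2=F, p4=F, p5=F}.
                  branch 1.1.2.2.2 (add T ~p1):
                    ○ open, literals {p1=F, p2=F, p4=F, p5=F}.
      branch 1.2 (add F ~p4, F (~p5 & ~p2)):
        F (p5 & ~(~~p1 | (p1 -> ~p1))): β-rule — branch into F p5  //  F ~(~~p1 | (p1 -> ~p1)).
          branch 1.2.1 (add F p5):
            F (~p5 & ~p2): β-rule — branch into F ~p5  //  F ~p2.
              branch 1.2.1.1 (add F ~p5):
                × closes — contains both p5 and ~p5.
              branch 1.2.1.2 (add F ~p2):
                ○ open, literals {p2=T, p4=T, p5=F}.
          branch 1.2.2 (add F ~(~~p1 | (p1 -> ~p1))):
            F (~p5 & ~p2): β-rule — branch into F ~p5  //  F ~p2.
              branch 1.2.2.1 (add F ~p5):
                F ~(~~p1 | (p1 -> ~p1)): β-rule — branch into T ~~p1  //  T (p1 -> ~p1).
                  branch 1.2.2.1.1 (add T ~~p1):
                    T ~~p1: drop double negation, giving T p1.
                    ○ open, literals {p1=T, p4=T, p5=T}.
                  branch 1.2.2.1.2 (add T (p1 -> ~p1)):
                    T (p1 -> ~p1): β-rule — branch into F p1  //  T ~p1.
                      branch 1.2.2.1.2.1 (add F p1):
                        ○ open, literals {p1=F, p4=T, p5=T}.
                      branch 1.2.2.1.2.2 (add T ~p1):
                        ○ open, literals {p1=F, p4=T, p5=T}.
              branch 1.2.2.2 (add F ~p2):
                F ~(~~p1 | (p1 -> ~p1)): β-rule — branch into T ~~p1  //  T (p1 -> ~p1).
                  branch 1.2.2.2.1 (add T ~~p1):
                    T ~~p1: drop double negation, giving T p1.
                    ○ open, literals {p1=T, p2=T, p4=T}.
                  branch 1.2.2.2.2 (add T (p1 -> ~p1)):
                    T (p1 -> ~p1): β-rule — branch into F p1  //  T ~p1.
                      branch 1.2.2.2.2.1 (add F p1):
                        ○ open, literals {p1=F, p2=T, p4=T}.
                      branch 1.2.2.2.2.2 (add T ~p1):
                        ○ open, literals {p1=F, p2=T, p4=T}.
  branch 2 (add T (p3 -> (p3 <-> p5))):
    T (p3 -> (p3 <-> p5)): β-rule — branch into F p3  //  T (p3 <-> p5).
      branch 2.1 (add F p3):
        ○ open, literals {p3=F}.
      branch 2.2 (add T (p3 <-> p5)):
        T (p3 <-> p5): β-rule — branch into T p3, T p5  //  F p3, F p5.
          branch 2.2.1 (add T p3, T p5):
            ○ open, literals {p3=T, p5=T}.
          branch 2.2.2 (add F p3, F p5):
            ○ open, literals {p3=F, p5=F}.
1 branch closed, 14 open.
Each open branch fixes some atoms; the unmentioned ones are free. Counting distinct full assignments: branch {p2=F, p4=F, p5=F} (p3, p1) contributes 4 new; branch {p1=T, p2=F, p4=F, p5=F} (p3) contributes 0 new; branch {p1=F, p2=F, p4=F, p5=F} (p3) contributes 0 new; branch {p1=F, p2=F, p4=F, p5=F} (p3) contributes 0 new; branch {p2=T, p4=T, p5=F} (p3, p1) contributes 4 new; branch {p1=T, p4=T, p5=T} (p3, p2) contributes 4 new; branch {p1=F, p4=T, p5=T} (p3, p2) contributes 4 new; branch {p1=F, p4=T, p5=T} (p3, p2) contributes 0 new; branch {p1=T, p2=T, p4=T} (p3, p5) contributes 0 new; branch {p1=F, p2=T, p4=T} (p3, p5) contributes 0 new; branch {p1=F, p2=T, p4=T} (p3, p5) contributes 0 new; branch {p3=F} (p4, p1, p5, p2) contributes 8 new; branch {p3=T, p5=T} (p4, p1, p2) contributes 4 new; branch {p3=F, p5=F} (p4, p1, p2) contributes 0 new. Total: 28.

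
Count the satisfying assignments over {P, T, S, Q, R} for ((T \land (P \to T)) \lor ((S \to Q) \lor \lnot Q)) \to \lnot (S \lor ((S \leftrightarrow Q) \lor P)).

4

Initial set: {(((T \land (P \to T)) \lor ((S \to Q) \lor \lnot Q)) \to \lnot (S \lor ((S \leftrightarrow Q) \lor P)))}.
(((T \land (P \to T)) \lor ((S \to Q) \lor \lnot Q)) \to \lnot (S \lor ((S \leftrightarrow Q) \lor P))): β-rule — branch into \lnot ((T \land (P \to T)) \lor ((S \to Q) \lor \lnot Q))  //  \lnot (S \lor ((S \leftrightarrow Q) \lor P)).
  branch 1 (add \lnot ((T \land (P \to T)) \lor ((S \to Q) \lor \lnot Q))):
    \lnot ((T \land (P \to T)) \lor ((S \to Q) \lor \lnot Q)): α-rule — add \lnot (T \land (P \to T)), \lnot ((S \to Q) \lor \lnot Q).
    \lnot ((S \to Q) \lor \lnot Q): α-rule — add \lnot (S \to Q), \lnot \lnot Q.
    \lnot (S \to Q): α-rule — add S, \lnot Q.
    × closes — contains both Q and \lnot Q.
  branch 2 (add \lnot (S \lor ((S \leftrightarrow Q) \lor P))):
    \lnot (S \lor ((S \leftrightarrow Q) \lor P)): α-rule — add \lnot S, \lnot ((S \leftrightarrow Q) \lor P).
    \lnot ((S \leftrightarrow Q) \lor P): α-rule — add \lnot (S \leftrightarrow Q), \lnot P.
    \lnot (S \leftrightarrow Q): β-rule — branch into S, \lnot Q  //  \lnot S, Q.
      branch 2.1 (add S, \lnot Q):
        × closes — contains both S and \lnot S.
      branch 2.2 (add \lnot S, Q):
        ○ open, literals {P=0, Q=1, S=0}.
2 branches closed, 1 open.
Each open branch fixes some atoms; the unmentioned ones are free. Counting distinct full assignments: branch {P=0, Q=1, S=0} (T, R) contributes 4 new. Total: 4.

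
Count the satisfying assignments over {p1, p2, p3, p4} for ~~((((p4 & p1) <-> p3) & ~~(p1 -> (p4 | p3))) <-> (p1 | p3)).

2

Initial set: {T ~~((((p4 & p1) <-> p3) & ~~(p1 -> (p4 | p3))) <-> (p1 | p3))}.
T ~~((((p4 & p1) <-> p3) & ~~(p1 -> (p4 | p3))) <-> (p1 | p3)): drop double negation, giving T ((((p4 & p1) <-> p3) & ~~(p1 -> (p4 | p3))) <-> (p1 | p3)).
T ((((p4 & p1) <-> p3) & ~~(p1 -> (p4 | p3))) <-> (p1 | p3)): β-rule — branch into T (((p4 & p1) <-> p3) & ~~(p1 -> (p4 | p3))), T (p1 | p3)  //  F (((p4 & p1) <-> p3) & ~~(p1 -> (p4 | p3))), F (p1 | p3).
  branch 1 (add T (((p4 & p1) <-> p3) & ~~(p1 -> (p4 | p3))), T (p1 | p3)):
    T (((p4 & p1) <-> p3) & ~~(p1 -> (p4 | p3))): α-rule — add T ((p4 & p1) <-> p3), T ~~(p1 -> (p4 | p3)).
    T ~~(p1 -> (p4 | p3)): drop double negation, giving T (p1 -> (p4 | p3)).
    T (p1 | p3): β-rule — branch into T p1  //  T p3.
      branch 1.1 (add T p1):
        T ((p4 & p1) <-> p3): β-rule — branch into T (p4 & p1), T p3  //  F (p4 & p1), F p3.
          branch 1.1.1 (add T (p4 & p1), T p3):
            T (p4 & p1): α-rule — add T p4, T p1.
            T (p1 -> (p4 | p3)): β-rule — branch into F p1  //  T (p4 | p3).
              branch 1.1.1.1 (add F p1):
                × closes — contains both p1 and ~p1.
              branch 1.1.1.2 (add T (p4 | p3)):
                T (p4 | p3): β-rule — branch into T p4  //  T p3.
                  branch 1.1.1.2.1 (add T p4):
                    ○ open, literals {p1=1, p3=1, p4=1}.
                  branch 1.1.1.2.2 (add T p3):
                    ○ open, literals {p1=1, p3=1, p4=1}.
          branch 1.1.2 (add F (p4 & p1), F p3):
            T (p1 -> (p4 | p3)): β-rule — branch into F p1  //  T (p4 | p3).
              branch 1.1.2.1 (add F p1):
                × closes — contains both p1 and ~p1.
              branch 1.1.2.2 (add T (p4 | p3)):
                F (p4 & p1): β-rule — branch into F p4  //  F p1.
                  branch 1.1.2.2.1 (add F p4):
                    T (p4 | p3): β-rule — branch into T p4  //  T p3.
                      branch 1.1.2.2.1.1 (add T p4):
                        × closes — contains both p4 and ~p4.
                      branch 1.1.2.2.1.2 (add T p3):
                        × closes — contains both p3 and ~p3.
                  branch 1.1.2.2.2 (add F p1):
                    × closes — contains both p1 and ~p1.
      branch 1.2 (add T p3):
        T ((p4 & p1) <-> p3): β-rule — branch into T (p4 & p1), T p3  //  F (p4 & p1), F p3.
          branch 1.2.1 (add T (p4 & p1), T p3):
            T (p4 & p1): α-rule — add T p4, T p1.
            T (p1 -> (p4 | p3)): β-rule — branch into F p1  //  T (p4 | p3).
              branch 1.2.1.1 (add F p1):
                × closes — contains both p1 and ~p1.
              branch 1.2.1.2 (add T (p4 | p3)):
                T (p4 | p3): β-rule — branch into T p4  //  T p3.
                  branch 1.2.1.2.1 (add T p4):
                    ○ open, literals {p1=1, p3=1, p4=1}.
                  branch 1.2.1.2.2 (add T p3):
                    ○ open, literals {p1=1, p3=1, p4=1}.
          branch 1.2.2 (add F (p4 & p1), F p3):
            × closes — contains both p3 and ~p3.
  branch 2 (add F (((p4 & p1) <-> p3) & ~~(p1 -> (p4 | p3))), F (p1 | p3)):
    F (p1 | p3): α-rule — add F p1, F p3.
    F (((p4 & p1) <-> p3) & ~~(p1 -> (p4 | p3))): β-rule — branch into F ((p4 & p1) <-> p3)  //  F ~~(p1 -> (p4 | p3)).
      branch 2.1 (add F ((p4 & p1) <-> p3)):
        F ((p4 & p1) <-> p3): β-rule — branch into T (p4 & p1), F p3  //  F (p4 & p1), T p3.
          branch 2.1.1 (add T (p4 & p1), F p3):
            T (p4 & p1): α-rule — add T p4, T p1.
            × closes — contains both p1 and ~p1.
          branch 2.1.2 (add F (p4 & p1), T p3):
            × closes — contains both p3 and ~p3.
      branch 2.2 (add F ~~(p1 -> (p4 | p3))):
        F ~~(p1 -> (p4 | p3)): drop double negation, giving F (p1 -> (p4 | p3)).
        F (p1 -> (p4 | p3)): α-rule — add T p1, F (p4 | p3).
        × closes — contains both p1 and ~p1.
10 branches closed, 4 open.
Each open branch fixes some atoms; the unmentioned ones are free. Counting distinct full assignments: branch {p1=1, p3=1, p4=1} (p2) contributes 2 new; branch {p1=1, p3=1, p4=1} (p2) contributes 0 new; branch {p1=1, p3=1, p4=1} (p2) contributes 0 new; branch {p1=1, p3=1, p4=1} (p2) contributes 0 new. Total: 2.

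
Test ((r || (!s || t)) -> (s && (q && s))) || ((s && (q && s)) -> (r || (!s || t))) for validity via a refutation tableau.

Valid

Assume the negation and expand:
Initial set: {!(((r || (!s || t)) -> (s && (q && s))) || ((s && (q && s)) -> (r || (!s || t))))}.
!(((r || (!s || t)) -> (s && (q && s))) || ((s && (q && s)) -> (r || (!s || t)))): α-rule — add !((r || (!s || t)) -> (s && (q && s))), !((s && (q && s)) -> (r || (!s || t))).
!((r || (!s || t)) -> (s && (q && s))): α-rule — add (r || (!s || t)), !(s && (q && s)).
!((s && (q && s)) -> (r || (!s || t))): α-rule — add (s && (q && s)), !(r || (!s || t)).
(s && (q && s)): α-rule — add s, (q && s).
!(r || (!s || t)): α-rule — add !r, !(!s || t).
(q && s): α-rule — add q, s.
!(!s || t): α-rule — add !!s, !t.
(r || (!s || t)): β-rule — branch into r  //  (!s || t).
  branch 1 (add r):
    × closes — contains both r and !r.
  branch 2 (add (!s || t)):
    !(s && (q && s)): β-rule — branch into !s  //  !(q && s).
      branch 2.1 (add !s):
        × closes — contains both s and !s.
      branch 2.2 (add !(q && s)):
        (!s || t): β-rule — branch into !s  //  t.
          branch 2.2.1 (add !s):
            × closes — contains both s and !s.
          branch 2.2.2 (add t):
            × closes — contains both t and !t.
All 4 branches close.
Every branch closed, so the negation is unsatisfiable and the formula is valid.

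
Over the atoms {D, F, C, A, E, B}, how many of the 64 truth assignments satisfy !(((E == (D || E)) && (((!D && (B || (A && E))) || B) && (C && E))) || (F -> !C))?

Initial set: {!(((E == (D || E)) && (((!D && (B || (A && E))) || B) && (C && E))) || (F -> !C))}.
!(((E == (D || E)) && (((!D && (B || (A && E))) || B) && (C && E))) || (F -> !C)): α-rule — add !((E == (D || E)) && (((!D && (B || (A && E))) || B) && (C && E))), !(F -> !C).
!(F -> !C): α-rule — add F, !!C.
!((E == (D || E)) && (((!D && (B || (A && E))) || B) && (C && E))): β-rule — branch into !(E == (D || E))  //  !(((!D && (B || (A && E))) || B) && (C && E)).
  branch 1 (add !(E == (D || E))):
    !(E == (D || E)): β-rule — branch into E, !(D || E)  //  !E, (D || E).
      branch 1.1 (add E, !(D || E)):
        !(D || E): α-rule — add !D, !E.
        × closes — contains both E and !E.
      branch 1.2 (add !E, (D || E)):
        (D || E): β-rule — branch into D  //  E.
          branch 1.2.1 (add D):
            ○ open, literals {C=T, D=T, E=F, F=T}.
          branch 1.2.2 (add E):
            × closes — contains both E and !E.
  branch 2 (add !(((!D && (B || (A && E))) || B) && (C && E))):
    !(((!D && (B || (A && E))) || B) && (C && E)): β-rule — branch into !((!D && (B || (A && E))) || B)  //  !(C && E).
      branch 2.1 (add !((!D && (B || (A && E))) || B)):
        !((!D && (B || (A && E))) || B): α-rule — add !(!D && (B || (A && E))), !B.
        !(!D && (B || (A && E))): β-rule — branch into !!D  //  !(B || (A && E)).
          branch 2.1.1 (add !!D):
            ○ open, literals {B=F, C=T, D=T, F=T}.
          branch 2.1.2 (add !(B || (A && E))):
            !(B || (A && E)): α-rule — add !B, !(A && E).
            !(A && E): β-rule — branch into !A  //  !E.
              branch 2.1.2.1 (add !A):
                ○ open, literals {A=F, B=F, C=T, F=T}.
              branch 2.1.2.2 (add !E):
                ○ open, literals {B=F, C=T, E=F, F=T}.
      branch 2.2 (add !(C && E)):
        !(C && E): β-rule — branch into !C  //  !E.
          branch 2.2.1 (add !C):
            × closes — contains both C and !C.
          branch 2.2.2 (add !E):
            ○ open, literals {C=T, E=F, F=T}.
3 branches closed, 5 open.
Each open branch fixes some atoms; the unmentioned ones are free. Counting distinct full assignments: branch {C=T, D=T, E=F, F=T} (A, B) contributes 4 new; branch {B=F, C=T, D=T, F=T} (A, E) contributes 2 new; branch {A=F, B=F, C=T, F=T} (D, E) contributes 2 new; branch {B=F, C=T, E=F, F=T} (D, A) contributes 1 new; branch {C=T, E=F, F=T} (D, A, B) contributes 2 new. Total: 11.

11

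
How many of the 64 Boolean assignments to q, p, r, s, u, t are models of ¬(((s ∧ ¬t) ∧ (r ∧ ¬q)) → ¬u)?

2

Initial set: {¬(((s ∧ ¬t) ∧ (r ∧ ¬q)) → ¬u)}.
¬(((s ∧ ¬t) ∧ (r ∧ ¬q)) → ¬u): α-rule — add ((s ∧ ¬t) ∧ (r ∧ ¬q)), ¬¬u.
((s ∧ ¬t) ∧ (r ∧ ¬q)): α-rule — add (s ∧ ¬t), (r ∧ ¬q).
(s ∧ ¬t): α-rule — add s, ¬t.
(r ∧ ¬q): α-rule — add r, ¬q.
○ open, literals {q=F, r=T, s=T, t=F, u=T}.
0 branches closed, 1 open.
Each open branch fixes some atoms; the unmentioned ones are free. Counting distinct full assignments: branch {q=F, r=T, s=T, t=F, u=T} (p) contributes 2 new. Total: 2.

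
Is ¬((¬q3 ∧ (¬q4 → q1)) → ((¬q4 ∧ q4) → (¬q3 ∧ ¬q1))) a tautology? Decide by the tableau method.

Assume the negation and expand:
Initial set: {¬¬((¬q3 ∧ (¬q4 → q1)) → ((¬q4 ∧ q4) → (¬q3 ∧ ¬q1)))}.
¬¬((¬q3 ∧ (¬q4 → q1)) → ((¬q4 ∧ q4) → (¬q3 ∧ ¬q1))): β-rule — branch into ¬(¬q3 ∧ (¬q4 → q1))  //  ((¬q4 ∧ q4) → (¬q3 ∧ ¬q1)).
  branch 1 (add ¬(¬q3 ∧ (¬q4 → q1))):
    ¬(¬q3 ∧ (¬q4 → q1)): β-rule — branch into ¬¬q3  //  ¬(¬q4 → q1).
      branch 1.1 (add ¬¬q3):
        ○ open, literals {q3=T}.
      branch 1.2 (add ¬(¬q4 → q1)):
        ¬(¬q4 → q1): α-rule — add ¬q4, ¬q1.
        ○ open, literals {q1=F, q4=F}.
  branch 2 (add ((¬q4 ∧ q4) → (¬q3 ∧ ¬q1))):
    ((¬q4 ∧ q4) → (¬q3 ∧ ¬q1)): β-rule — branch into ¬(¬q4 ∧ q4)  //  (¬q3 ∧ ¬q1).
      branch 2.1 (add ¬(¬q4 ∧ q4)):
        ¬(¬q4 ∧ q4): β-rule — branch into ¬¬q4  //  ¬q4.
          branch 2.1.1 (add ¬¬q4):
            ○ open, literals {q4=T}.
          branch 2.1.2 (add ¬q4):
            ○ open, literals {q4=F}.
      branch 2.2 (add (¬q3 ∧ ¬q1)):
        (¬q3 ∧ ¬q1): α-rule — add ¬q3, ¬q1.
        ○ open, literals {q1=F, q3=F}.
0 branches closed, 5 open.
An open branch gives a countermodel: q3=T (unmentioned atoms arbitrary); under it the original formula is false.

Not valid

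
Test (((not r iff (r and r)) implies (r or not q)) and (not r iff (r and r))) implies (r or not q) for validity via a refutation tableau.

Valid

Assume the negation and expand:
Initial set: {not ((((not r iff (r and r)) implies (r or not q)) and (not r iff (r and r))) implies (r or not q))}.
not ((((not r iff (r and r)) implies (r or not q)) and (not r iff (r and r))) implies (r or not q)): α-rule — add (((not r iff (r and r)) implies (r or not q)) and (not r iff (r and r))), not (r or not q).
(((not r iff (r and r)) implies (r or not q)) and (not r iff (r and r))): α-rule — add ((not r iff (r and r)) implies (r or not q)), (not r iff (r and r)).
not (r or not q): α-rule — add not r, not not q.
((not r iff (r and r)) implies (r or not q)): β-rule — branch into not (not r iff (r and r))  //  (r or not q).
  branch 1 (add not (not r iff (r and r))):
    (not r iff (r and r)): β-rule — branch into not r, (r and r)  //  not not r, not (r and r).
      branch 1.1 (add not r, (r and r)):
        (r and r): α-rule — add r, r.
        × closes — contains both r and not r.
      branch 1.2 (add not not r, not (r and r)):
        × closes — contains both r and not r.
  branch 2 (add (r or not q)):
    (not r iff (r and r)): β-rule — branch into not r, (r and r)  //  not not r, not (r and r).
      branch 2.1 (add not r, (r and r)):
        (r and r): α-rule — add r, r.
        × closes — contains both r and not r.
      branch 2.2 (add not not r, not (r and r)):
        × closes — contains both r and not r.
All 4 branches close.
Every branch closed, so the negation is unsatisfiable and the formula is valid.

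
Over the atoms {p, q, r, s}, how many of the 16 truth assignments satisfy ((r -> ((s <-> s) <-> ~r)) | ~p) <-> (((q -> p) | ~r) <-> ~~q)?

Initial set: {(((r -> ((s <-> s) <-> ~r)) | ~p) <-> (((q -> p) | ~r) <-> ~~q))}.
(((r -> ((s <-> s) <-> ~r)) | ~p) <-> (((q -> p) | ~r) <-> ~~q)): β-rule — branch into ((r -> ((s <-> s) <-> ~r)) | ~p), (((q -> p) | ~r) <-> ~~q)  //  ~((r -> ((s <-> s) <-> ~r)) | ~p), ~(((q -> p) | ~r) <-> ~~q).
  branch 1 (add ((r -> ((s <-> s) <-> ~r)) | ~p), (((q -> p) | ~r) <-> ~~q)):
    ((r -> ((s <-> s) <-> ~r)) | ~p): β-rule — branch into (r -> ((s <-> s) <-> ~r))  //  ~p.
      branch 1.1 (add (r -> ((s <-> s) <-> ~r))):
        (((q -> p) | ~r) <-> ~~q): β-rule — branch into ((q -> p) | ~r), ~~q  //  ~((q -> p) | ~r), ~~~q.
          branch 1.1.1 (add ((q -> p) | ~r), ~~q):
            ~~q: drop double negation, giving q.
            (r -> ((s <-> s) <-> ~r)): β-rule — branch into ~r  //  ((s <-> s) <-> ~r).
              branch 1.1.1.1 (add ~r):
                ((q -> p) | ~r): β-rule — branch into (q -> p)  //  ~r.
                  branch 1.1.1.1.1 (add (q -> p)):
                    (q -> p): β-rule — branch into ~q  //  p.
                      branch 1.1.1.1.1.1 (add ~q):
                        × closes — contains both q and ~q.
                      branch 1.1.1.1.1.2 (add p):
                        ○ open, literals {p=true, q=true, r=false}.
                  branch 1.1.1.1.2 (add ~r):
                    ○ open, literals {q=true, r=false}.
              branch 1.1.1.2 (add ((s <-> s) <-> ~r)):
                ((q -> p) | ~r): β-rule — branch into (q -> p)  //  ~r.
                  branch 1.1.1.2.1 (add (q -> p)):
                    ((s <-> s) <-> ~r): β-rule — branch into (s <-> s), ~r  //  ~(s <-> s), ~~r.
                      branch 1.1.1.2.1.1 (add (s <-> s), ~r):
                        (q -> p): β-rule — branch into ~q  //  p.
                          branch 1.1.1.2.1.1.1 (add ~q):
                            × closes — contains both q and ~q.
                          branch 1.1.1.2.1.1.2 (add p):
                            (s <-> s): β-rule — branch into s, s  //  ~s, ~s.
                              branch 1.1.1.2.1.1.2.1 (add s, s):
                                ○ open, literals {p=true, q=true, r=false, s=true}.
                              branch 1.1.1.2.1.1.2.2 (add ~s, ~s):
                                ○ open, literals {p=true, q=true, r=false, s=false}.
                      branch 1.1.1.2.1.2 (add ~(s <-> s), ~~r):
                        (q -> p): β-rule — branch into ~q  //  p.
                          branch 1.1.1.2.1.2.1 (add ~q):
                            × closes — contains both q and ~q.
                          branch 1.1.1.2.1.2.2 (add p):
                            ~(s <-> s): β-rule — branch into s, ~s  //  ~s, s.
                              branch 1.1.1.2.1.2.2.1 (add s, ~s):
                                × closes — contains both s and ~s.
                              branch 1.1.1.2.1.2.2.2 (add ~s, s):
                                × closes — contains both s and ~s.
                  branch 1.1.1.2.2 (add ~r):
                    ((s <-> s) <-> ~r): β-rule — branch into (s <-> s), ~r  //  ~(s <-> s), ~~r.
                      branch 1.1.1.2.2.1 (add (s <-> s), ~r):
                        (s <-> s): β-rule — branch into s, s  //  ~s, ~s.
                          branch 1.1.1.2.2.1.1 (add s, s):
                            ○ open, literals {q=true, r=false, s=true}.
                          branch 1.1.1.2.2.1.2 (add ~s, ~s):
                            ○ open, literals {q=true, r=false, s=false}.
                      branch 1.1.1.2.2.2 (add ~(s <-> s), ~~r):
                        × closes — contains both r and ~r.
          branch 1.1.2 (add ~((q -> p) | ~r), ~~~q):
            ~((q -> p) | ~r): α-rule — add ~(q -> p), ~~r.
            ~~~q: drop double negation, giving ~q.
            ~(q -> p): α-rule — add q, ~p.
            × closes — contains both q and ~q.
      branch 1.2 (add ~p):
        (((q -> p) | ~r) <-> ~~q): β-rule — branch into ((q -> p) | ~r), ~~q  //  ~((q -> p) | ~r), ~~~q.
          branch 1.2.1 (add ((q -> p) | ~r), ~~q):
            ~~q: drop double negation, giving q.
            ((q -> p) | ~r): β-rule — branch into (q -> p)  //  ~r.
              branch 1.2.1.1 (add (q -> p)):
                (q -> p): β-rule — branch into ~q  //  p.
                  branch 1.2.1.1.1 (add ~q):
                    × closes — contains both q and ~q.
                  branch 1.2.1.1.2 (add p):
                    × closes — contains both p and ~p.
              branch 1.2.1.2 (add ~r):
                ○ open, literals {p=false, q=true, r=false}.
          branch 1.2.2 (add ~((q -> p) | ~r), ~~~q):
            ~((q -> p) | ~r): α-rule — add ~(q -> p), ~~r.
            ~~~q: drop double negation, giving ~q.
            ~(q -> p): α-rule — add q, ~p.
            × closes — contains both q and ~q.
  branch 2 (add ~((r -> ((s <-> s) <-> ~r)) | ~p), ~(((q -> p) | ~r) <-> ~~q)):
    ~((r -> ((s <-> s) <-> ~r)) | ~p): α-rule — add ~(r -> ((s <-> s) <-> ~r)), ~~p.
    ~(r -> ((s <-> s) <-> ~r)): α-rule — add r, ~((s <-> s) <-> ~r).
    ~(((q -> p) | ~r) <-> ~~q): β-rule — branch into ((q -> p) | ~r), ~~~q  //  ~((q -> p) | ~r), ~~q.
      branch 2.1 (add ((q -> p) | ~r), ~~~q):
        ~~~q: drop double negation, giving ~q.
        ~((s <-> s) <-> ~r): β-rule — branch into (s <-> s), ~~r  //  ~(s <-> s), ~r.
          branch 2.1.1 (add (s <-> s), ~~r):
            ((q -> p) | ~r): β-rule — branch into (q -> p)  //  ~r.
              branch 2.1.1.1 (add (q -> p)):
                (s <-> s): β-rule — branch into s, s  //  ~s, ~s.
                  branch 2.1.1.1.1 (add s, s):
                    (q -> p): β-rule — branch into ~q  //  p.
                      branch 2.1.1.1.1.1 (add ~q):
                        ○ open, literals {p=true, q=false, r=true, s=true}.
                      branch 2.1.1.1.1.2 (add p):
                        ○ open, literals {p=true, q=false, r=true, s=true}.
                  branch 2.1.1.1.2 (add ~s, ~s):
                    (q -> p): β-rule — branch into ~q  //  p.
                      branch 2.1.1.1.2.1 (add ~q):
                        ○ open, literals {p=true, q=false, r=true, s=false}.
                      branch 2.1.1.1.2.2 (add p):
                        ○ open, literals {p=true, q=false, r=true, s=false}.
              branch 2.1.1.2 (add ~r):
                × closes — contains both r and ~r.
          branch 2.1.2 (add ~(s <-> s), ~r):
            × closes — contains both r and ~r.
      branch 2.2 (add ~((q -> p) | ~r), ~~q):
        ~((q -> p) | ~r): α-rule — add ~(q -> p), ~~r.
        ~~q: drop double negation, giving q.
        ~(q -> p): α-rule — add q, ~p.
        × closes — contains both p and ~p.
13 branches closed, 11 open.
Each open branch fixes some atoms; the unmentioned ones are free. Counting distinct full assignments: branch {p=true, q=true, r=false} (s) contributes 2 new; branch {q=true, r=false} (p, s) contributes 2 new; branch {p=true, q=true, r=false, s=true} (none free) contributes 0 new; branch {p=true, q=true, r=false, s=false} (none free) contributes 0 new; branch {q=true, r=false, s=true} (p) contributes 0 new; branch {q=true, r=false, s=false} (p) contributes 0 new; branch {p=false, q=true, r=false} (s) contributes 0 new; branch {p=true, q=false, r=true, s=true} (none free) contributes 1 new; branch {p=true, q=false, r=true, s=true} (none free) contributes 0 new; branch {p=true, q=false, r=true, s=false} (none free) contributes 1 new; branch {p=true, q=false, r=true, s=false} (none free) contributes 0 new. Total: 6.

6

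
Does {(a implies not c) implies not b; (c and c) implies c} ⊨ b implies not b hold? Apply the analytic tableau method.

Initial set: {((a implies not c) implies not b); ((c and c) implies c); not (b implies not b)}.
not (b implies not b): α-rule — add b, not not b.
((a implies not c) implies not b): β-rule — branch into not (a implies not c)  //  not b.
  branch 1 (add not (a implies not c)):
    not (a implies not c): α-rule — add a, not not c.
    ((c and c) implies c): β-rule — branch into not (c and c)  //  c.
      branch 1.1 (add not (c and c)):
        not (c and c): β-rule — branch into not c  //  not c.
          branch 1.1.1 (add not c):
            × closes — contains both c and not c.
          branch 1.1.2 (add not c):
            × closes — contains both c and not c.
      branch 1.2 (add c):
        ○ open, literals {a=true, b=true, c=true}.
  branch 2 (add not b):
    × closes — contains both b and not b.
3 branches closed, 1 open.
An open branch gives a countermodel: a=true, b=true, c=true (unmentioned atoms arbitrary); the premises hold there but the conclusion fails.

No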